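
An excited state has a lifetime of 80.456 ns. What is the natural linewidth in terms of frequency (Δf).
989.081 kHz

Using the energy-time uncertainty principle and E = hf:
ΔEΔt ≥ ℏ/2
hΔf·Δt ≥ ℏ/2

The minimum frequency uncertainty is:
Δf = ℏ/(2hτ) = 1/(4πτ)
Δf = 1/(4π × 8.046e-08 s)
Δf = 9.891e+05 Hz = 989.081 kHz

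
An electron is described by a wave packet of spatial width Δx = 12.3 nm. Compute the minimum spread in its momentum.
4.287 × 10^-27 kg·m/s

For a wave packet, the spatial width Δx and momentum spread Δp are related by the uncertainty principle:
ΔxΔp ≥ ℏ/2

The minimum momentum spread is:
Δp_min = ℏ/(2Δx)
Δp_min = (1.055e-34 J·s) / (2 × 1.230e-08 m)
Δp_min = 4.287e-27 kg·m/s

A wave packet cannot have both a well-defined position and well-defined momentum.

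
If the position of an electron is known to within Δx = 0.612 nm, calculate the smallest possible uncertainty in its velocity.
94.581 km/s

Using the Heisenberg uncertainty principle and Δp = mΔv:
ΔxΔp ≥ ℏ/2
Δx(mΔv) ≥ ℏ/2

The minimum uncertainty in velocity is:
Δv_min = ℏ/(2mΔx)
Δv_min = (1.055e-34 J·s) / (2 × 9.109e-31 kg × 6.120e-10 m)
Δv_min = 9.458e+04 m/s = 94.581 km/s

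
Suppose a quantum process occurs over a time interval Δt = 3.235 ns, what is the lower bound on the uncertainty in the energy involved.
101.733 neV

Using the energy-time uncertainty principle:
ΔEΔt ≥ ℏ/2

The minimum uncertainty in energy is:
ΔE_min = ℏ/(2Δt)
ΔE_min = (1.055e-34 J·s) / (2 × 3.235e-09 s)
ΔE_min = 1.630e-26 J = 101.733 neV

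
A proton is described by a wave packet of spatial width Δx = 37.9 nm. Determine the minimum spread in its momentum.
1.391 × 10^-27 kg·m/s

For a wave packet, the spatial width Δx and momentum spread Δp are related by the uncertainty principle:
ΔxΔp ≥ ℏ/2

The minimum momentum spread is:
Δp_min = ℏ/(2Δx)
Δp_min = (1.055e-34 J·s) / (2 × 3.790e-08 m)
Δp_min = 1.391e-27 kg·m/s

A wave packet cannot have both a well-defined position and well-defined momentum.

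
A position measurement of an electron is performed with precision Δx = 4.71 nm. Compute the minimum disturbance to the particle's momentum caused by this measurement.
1.120 × 10^-26 kg·m/s

The uncertainty principle implies that measuring position disturbs momentum:
ΔxΔp ≥ ℏ/2

When we measure position with precision Δx, we necessarily introduce a momentum uncertainty:
Δp ≥ ℏ/(2Δx)
Δp_min = (1.055e-34 J·s) / (2 × 4.710e-09 m)
Δp_min = 1.120e-26 kg·m/s

The more precisely we measure position, the greater the momentum disturbance.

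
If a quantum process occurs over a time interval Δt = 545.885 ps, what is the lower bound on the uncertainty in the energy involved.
602.885 neV

Using the energy-time uncertainty principle:
ΔEΔt ≥ ℏ/2

The minimum uncertainty in energy is:
ΔE_min = ℏ/(2Δt)
ΔE_min = (1.055e-34 J·s) / (2 × 5.459e-10 s)
ΔE_min = 9.659e-26 J = 602.885 neV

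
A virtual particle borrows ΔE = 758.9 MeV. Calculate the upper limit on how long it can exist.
4.337 × 10^-25 s

Using the energy-time uncertainty principle:
ΔEΔt ≥ ℏ/2

For a virtual particle borrowing energy ΔE, the maximum lifetime is:
Δt_max = ℏ/(2ΔE)

Converting energy:
ΔE = 758.9 MeV = 1.216e-10 J

Δt_max = (1.055e-34 J·s) / (2 × 1.216e-10 J)
Δt_max = 4.337e-25 s = 4.337 × 10^-25 s

Virtual particles with higher borrowed energy exist for shorter times.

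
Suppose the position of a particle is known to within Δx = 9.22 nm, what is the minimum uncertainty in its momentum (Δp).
5.719 × 10^-27 kg·m/s

Using the Heisenberg uncertainty principle:
ΔxΔp ≥ ℏ/2

The minimum uncertainty in momentum is:
Δp_min = ℏ/(2Δx)
Δp_min = (1.055e-34 J·s) / (2 × 9.220e-09 m)
Δp_min = 5.719e-27 kg·m/s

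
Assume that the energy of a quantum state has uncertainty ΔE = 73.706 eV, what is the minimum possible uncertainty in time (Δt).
4.465 as

Using the energy-time uncertainty principle:
ΔEΔt ≥ ℏ/2

The minimum uncertainty in time is:
Δt_min = ℏ/(2ΔE)
Δt_min = (1.055e-34 J·s) / (2 × 1.181e-17 J)
Δt_min = 4.465e-18 s = 4.465 as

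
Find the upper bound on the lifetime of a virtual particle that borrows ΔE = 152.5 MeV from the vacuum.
2.158 ys

Using the energy-time uncertainty principle:
ΔEΔt ≥ ℏ/2

For a virtual particle borrowing energy ΔE, the maximum lifetime is:
Δt_max = ℏ/(2ΔE)

Converting energy:
ΔE = 152.5 MeV = 2.443e-11 J

Δt_max = (1.055e-34 J·s) / (2 × 2.443e-11 J)
Δt_max = 2.158e-24 s = 2.158 ys

Virtual particles with higher borrowed energy exist for shorter times.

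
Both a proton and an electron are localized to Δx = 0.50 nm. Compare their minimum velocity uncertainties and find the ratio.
The electron has the larger minimum velocity uncertainty, by a ratio of 1836.2.

For both particles, Δp_min = ℏ/(2Δx) = 1.055e-25 kg·m/s (same for both).

The velocity uncertainty is Δv = Δp/m:
- proton: Δv = 1.055e-25 / 1.673e-27 = 6.305e+01 m/s = 63.049 m/s
- electron: Δv = 1.055e-25 / 9.109e-31 = 1.158e+05 m/s = 115.768 km/s

Ratio: 1.158e+05 / 6.305e+01 = 1836.2

The lighter particle has larger velocity uncertainty because Δv ∝ 1/m.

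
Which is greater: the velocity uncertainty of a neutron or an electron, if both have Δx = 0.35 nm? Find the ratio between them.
The electron has the larger minimum velocity uncertainty, by a ratio of 1838.7.

For both particles, Δp_min = ℏ/(2Δx) = 1.507e-25 kg·m/s (same for both).

The velocity uncertainty is Δv = Δp/m:
- neutron: Δv = 1.507e-25 / 1.675e-27 = 8.995e+01 m/s = 89.946 m/s
- electron: Δv = 1.507e-25 / 9.109e-31 = 1.654e+05 m/s = 165.382 km/s

Ratio: 1.654e+05 / 8.995e+01 = 1838.7

The lighter particle has larger velocity uncertainty because Δv ∝ 1/m.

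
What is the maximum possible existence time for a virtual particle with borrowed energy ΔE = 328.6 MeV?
1.002 ys

Using the energy-time uncertainty principle:
ΔEΔt ≥ ℏ/2

For a virtual particle borrowing energy ΔE, the maximum lifetime is:
Δt_max = ℏ/(2ΔE)

Converting energy:
ΔE = 328.6 MeV = 5.265e-11 J

Δt_max = (1.055e-34 J·s) / (2 × 5.265e-11 J)
Δt_max = 1.002e-24 s = 1.002 ys

Virtual particles with higher borrowed energy exist for shorter times.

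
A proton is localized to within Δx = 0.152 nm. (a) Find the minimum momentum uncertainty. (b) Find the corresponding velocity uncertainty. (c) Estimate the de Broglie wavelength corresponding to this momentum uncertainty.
(a) Δp_min = 3.469 × 10^-25 kg·m/s
(b) Δv_min = 207.398 m/s
(c) λ_dB = 1.910 nm

Step-by-step:

(a) From the uncertainty principle:
Δp_min = ℏ/(2Δx) = (1.055e-34 J·s)/(2 × 1.520e-10 m) = 3.469e-25 kg·m/s

(b) The velocity uncertainty:
Δv = Δp/m = (3.469e-25 kg·m/s)/(1.673e-27 kg) = 2.074e+02 m/s = 207.398 m/s

(c) The de Broglie wavelength for this momentum:
λ = h/p = (6.626e-34 J·s)/(3.469e-25 kg·m/s) = 1.910e-09 m = 1.910 nm

Note: The de Broglie wavelength is comparable to the localization size, as expected from wave-particle duality.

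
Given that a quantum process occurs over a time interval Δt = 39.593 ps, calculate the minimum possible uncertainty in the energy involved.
8.312 μeV

Using the energy-time uncertainty principle:
ΔEΔt ≥ ℏ/2

The minimum uncertainty in energy is:
ΔE_min = ℏ/(2Δt)
ΔE_min = (1.055e-34 J·s) / (2 × 3.959e-11 s)
ΔE_min = 1.332e-24 J = 8.312 μeV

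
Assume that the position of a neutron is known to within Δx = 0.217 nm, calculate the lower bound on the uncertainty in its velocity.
145.074 m/s

Using the Heisenberg uncertainty principle and Δp = mΔv:
ΔxΔp ≥ ℏ/2
Δx(mΔv) ≥ ℏ/2

The minimum uncertainty in velocity is:
Δv_min = ℏ/(2mΔx)
Δv_min = (1.055e-34 J·s) / (2 × 1.675e-27 kg × 2.170e-10 m)
Δv_min = 1.451e+02 m/s = 145.074 m/s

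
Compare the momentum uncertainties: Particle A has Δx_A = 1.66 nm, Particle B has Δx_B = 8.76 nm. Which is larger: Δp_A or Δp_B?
Particle A has the larger minimum momentum uncertainty, by a factor of 5.28.

For each particle, the minimum momentum uncertainty is Δp_min = ℏ/(2Δx):

Particle A: Δp_A = ℏ/(2×1.660e-09 m) = 3.176e-26 kg·m/s
Particle B: Δp_B = ℏ/(2×8.760e-09 m) = 6.019e-27 kg·m/s

Ratio: Δp_A/Δp_B = 5.28

Since Δp_min ∝ 1/Δx, the particle with smaller position uncertainty (A) has larger momentum uncertainty.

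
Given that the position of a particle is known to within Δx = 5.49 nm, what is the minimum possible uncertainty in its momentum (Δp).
9.604 × 10^-27 kg·m/s

Using the Heisenberg uncertainty principle:
ΔxΔp ≥ ℏ/2

The minimum uncertainty in momentum is:
Δp_min = ℏ/(2Δx)
Δp_min = (1.055e-34 J·s) / (2 × 5.490e-09 m)
Δp_min = 9.604e-27 kg·m/s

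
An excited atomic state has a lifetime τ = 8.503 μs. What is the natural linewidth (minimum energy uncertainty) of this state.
38.705 peV

Using the energy-time uncertainty principle:
ΔEΔt ≥ ℏ/2

The lifetime τ represents the time uncertainty Δt.
The natural linewidth (minimum energy uncertainty) is:

ΔE = ℏ/(2τ)
ΔE = (1.055e-34 J·s) / (2 × 8.503e-06 s)
ΔE = 6.201e-30 J = 38.705 peV

This natural linewidth limits the precision of spectroscopic measurements.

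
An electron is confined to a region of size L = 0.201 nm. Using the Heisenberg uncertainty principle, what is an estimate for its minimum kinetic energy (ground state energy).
235.760 meV

Using the uncertainty principle to estimate ground state energy:

1. The position uncertainty is approximately the confinement size:
   Δx ≈ L = 2.010e-10 m

2. From ΔxΔp ≥ ℏ/2, the minimum momentum uncertainty is:
   Δp ≈ ℏ/(2L) = 2.623e-25 kg·m/s

3. The kinetic energy is approximately:
   KE ≈ (Δp)²/(2m) = (2.623e-25)²/(2 × 9.109e-31 kg)
   KE ≈ 3.777e-20 J = 235.760 meV

This is an order-of-magnitude estimate of the ground state energy.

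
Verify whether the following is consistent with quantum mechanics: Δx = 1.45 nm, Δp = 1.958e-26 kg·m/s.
No, it violates the uncertainty principle (impossible measurement).

Calculate the product ΔxΔp:
ΔxΔp = (1.450e-09 m) × (1.958e-26 kg·m/s)
ΔxΔp = 2.839e-35 J·s

Compare to the minimum allowed value ℏ/2:
ℏ/2 = 5.273e-35 J·s

Since ΔxΔp = 2.839e-35 J·s < 5.273e-35 J·s = ℏ/2,
the measurement violates the uncertainty principle.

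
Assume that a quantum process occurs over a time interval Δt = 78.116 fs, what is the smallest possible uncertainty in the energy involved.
4.213 meV

Using the energy-time uncertainty principle:
ΔEΔt ≥ ℏ/2

The minimum uncertainty in energy is:
ΔE_min = ℏ/(2Δt)
ΔE_min = (1.055e-34 J·s) / (2 × 7.812e-14 s)
ΔE_min = 6.750e-22 J = 4.213 meV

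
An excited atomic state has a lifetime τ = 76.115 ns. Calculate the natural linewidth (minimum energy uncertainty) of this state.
4.324 neV

Using the energy-time uncertainty principle:
ΔEΔt ≥ ℏ/2

The lifetime τ represents the time uncertainty Δt.
The natural linewidth (minimum energy uncertainty) is:

ΔE = ℏ/(2τ)
ΔE = (1.055e-34 J·s) / (2 × 7.611e-08 s)
ΔE = 6.927e-28 J = 4.324 neV

This natural linewidth limits the precision of spectroscopic measurements.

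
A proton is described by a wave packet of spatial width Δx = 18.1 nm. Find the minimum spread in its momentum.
2.913 × 10^-27 kg·m/s

For a wave packet, the spatial width Δx and momentum spread Δp are related by the uncertainty principle:
ΔxΔp ≥ ℏ/2

The minimum momentum spread is:
Δp_min = ℏ/(2Δx)
Δp_min = (1.055e-34 J·s) / (2 × 1.810e-08 m)
Δp_min = 2.913e-27 kg·m/s

A wave packet cannot have both a well-defined position and well-defined momentum.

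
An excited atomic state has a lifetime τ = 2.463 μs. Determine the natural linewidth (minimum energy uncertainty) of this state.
133.620 peV

Using the energy-time uncertainty principle:
ΔEΔt ≥ ℏ/2

The lifetime τ represents the time uncertainty Δt.
The natural linewidth (minimum energy uncertainty) is:

ΔE = ℏ/(2τ)
ΔE = (1.055e-34 J·s) / (2 × 2.463e-06 s)
ΔE = 2.141e-29 J = 133.620 peV

This natural linewidth limits the precision of spectroscopic measurements.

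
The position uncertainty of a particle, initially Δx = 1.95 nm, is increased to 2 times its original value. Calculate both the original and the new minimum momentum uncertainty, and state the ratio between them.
Original Δp_min = 2.704 × 10^-26 kg·m/s; new Δp'_min = 1.352 × 10^-26 kg·m/s; ratio Δp'_min/Δp_min = 1/2.

From the uncertainty principle ΔxΔp ≥ ℏ/2, the minimum momentum uncertainty is Δp_min = ℏ/(2Δx).

Original (Δx = 1.95 nm = 1.950e-09 m):
Δp_min = (1.055e-34 J·s)/(2 × 1.950e-09 m) = 2.704e-26 kg·m/s

When Δx → 2Δx:
Δp'_min = ℏ/(2 × 2Δx) = (1/2) × ℏ/(2Δx) = (1/2) × Δp_min
Δp'_min = 1/2 × 2.704e-26 kg·m/s = 1.352e-26 kg·m/s

Since Δp_min ∝ 1/Δx, when Δx is increased to 2 times its original value, Δp_min decreases to 1/2 of its original value.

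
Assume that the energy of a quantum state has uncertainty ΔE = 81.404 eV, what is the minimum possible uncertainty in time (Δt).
4.043 as

Using the energy-time uncertainty principle:
ΔEΔt ≥ ℏ/2

The minimum uncertainty in time is:
Δt_min = ℏ/(2ΔE)
Δt_min = (1.055e-34 J·s) / (2 × 1.304e-17 J)
Δt_min = 4.043e-18 s = 4.043 as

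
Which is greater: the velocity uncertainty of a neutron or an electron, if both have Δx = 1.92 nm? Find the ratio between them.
The electron has the larger minimum velocity uncertainty, by a ratio of 1838.7.

For both particles, Δp_min = ℏ/(2Δx) = 2.746e-26 kg·m/s (same for both).

The velocity uncertainty is Δv = Δp/m:
- neutron: Δv = 2.746e-26 / 1.675e-27 = 1.640e+01 m/s = 16.396 m/s
- electron: Δv = 2.746e-26 / 9.109e-31 = 3.015e+04 m/s = 30.148 km/s

Ratio: 3.015e+04 / 1.640e+01 = 1838.7

The lighter particle has larger velocity uncertainty because Δv ∝ 1/m.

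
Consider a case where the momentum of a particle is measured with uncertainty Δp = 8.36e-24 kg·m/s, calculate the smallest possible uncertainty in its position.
6.307 pm

Using the Heisenberg uncertainty principle:
ΔxΔp ≥ ℏ/2

The minimum uncertainty in position is:
Δx_min = ℏ/(2Δp)
Δx_min = (1.055e-34 J·s) / (2 × 8.360e-24 kg·m/s)
Δx_min = 6.307e-12 m = 6.307 pm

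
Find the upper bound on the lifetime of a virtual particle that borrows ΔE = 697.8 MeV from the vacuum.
4.716 × 10^-25 s

Using the energy-time uncertainty principle:
ΔEΔt ≥ ℏ/2

For a virtual particle borrowing energy ΔE, the maximum lifetime is:
Δt_max = ℏ/(2ΔE)

Converting energy:
ΔE = 697.8 MeV = 1.118e-10 J

Δt_max = (1.055e-34 J·s) / (2 × 1.118e-10 J)
Δt_max = 4.716e-25 s = 4.716 × 10^-25 s

Virtual particles with higher borrowed energy exist for shorter times.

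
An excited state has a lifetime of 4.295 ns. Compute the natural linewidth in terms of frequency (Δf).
18.528 MHz

Using the energy-time uncertainty principle and E = hf:
ΔEΔt ≥ ℏ/2
hΔf·Δt ≥ ℏ/2

The minimum frequency uncertainty is:
Δf = ℏ/(2hτ) = 1/(4πτ)
Δf = 1/(4π × 4.295e-09 s)
Δf = 1.853e+07 Hz = 18.528 MHz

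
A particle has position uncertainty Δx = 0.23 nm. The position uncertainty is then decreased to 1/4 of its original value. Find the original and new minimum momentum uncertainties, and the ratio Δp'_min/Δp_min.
Original Δp_min = 2.293 × 10^-25 kg·m/s; new Δp'_min = 9.170 × 10^-25 kg·m/s; ratio Δp'_min/Δp_min = 4.

From the uncertainty principle ΔxΔp ≥ ℏ/2, the minimum momentum uncertainty is Δp_min = ℏ/(2Δx).

Original (Δx = 0.23 nm = 2.300e-10 m):
Δp_min = (1.055e-34 J·s)/(2 × 2.300e-10 m) = 2.293e-25 kg·m/s

When Δx → (1/4)Δx:
Δp'_min = ℏ/(2 × (1/4)Δx) = 4 × ℏ/(2Δx) = 4 × Δp_min
Δp'_min = 4 × 2.293e-25 kg·m/s = 9.170e-25 kg·m/s

Since Δp_min ∝ 1/Δx, when Δx is decreased to 1/4 of its original value, Δp_min increases to 4 times its original value.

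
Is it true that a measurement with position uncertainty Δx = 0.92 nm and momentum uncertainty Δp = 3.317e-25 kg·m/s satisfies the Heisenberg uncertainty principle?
Yes, it satisfies the uncertainty principle.

Calculate the product ΔxΔp:
ΔxΔp = (9.200e-10 m) × (3.317e-25 kg·m/s)
ΔxΔp = 3.052e-34 J·s

Compare to the minimum allowed value ℏ/2:
ℏ/2 = 5.273e-35 J·s

Since ΔxΔp = 3.052e-34 J·s ≥ 5.273e-35 J·s = ℏ/2,
the measurement satisfies the uncertainty principle.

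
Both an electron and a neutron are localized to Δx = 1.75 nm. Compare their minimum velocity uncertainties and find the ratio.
The electron has the larger minimum velocity uncertainty, by a ratio of 1838.7.

For both particles, Δp_min = ℏ/(2Δx) = 3.013e-26 kg·m/s (same for both).

The velocity uncertainty is Δv = Δp/m:
- electron: Δv = 3.013e-26 / 9.109e-31 = 3.308e+04 m/s = 33.076 km/s
- neutron: Δv = 3.013e-26 / 1.675e-27 = 1.799e+01 m/s = 17.989 m/s

Ratio: 3.308e+04 / 1.799e+01 = 1838.7

The lighter particle has larger velocity uncertainty because Δv ∝ 1/m.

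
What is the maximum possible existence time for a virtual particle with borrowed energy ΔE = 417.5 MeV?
7.883 × 10^-25 s

Using the energy-time uncertainty principle:
ΔEΔt ≥ ℏ/2

For a virtual particle borrowing energy ΔE, the maximum lifetime is:
Δt_max = ℏ/(2ΔE)

Converting energy:
ΔE = 417.5 MeV = 6.689e-11 J

Δt_max = (1.055e-34 J·s) / (2 × 6.689e-11 J)
Δt_max = 7.883e-25 s = 7.883 × 10^-25 s

Virtual particles with higher borrowed energy exist for shorter times.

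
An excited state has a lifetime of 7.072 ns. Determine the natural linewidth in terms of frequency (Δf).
11.252 MHz

Using the energy-time uncertainty principle and E = hf:
ΔEΔt ≥ ℏ/2
hΔf·Δt ≥ ℏ/2

The minimum frequency uncertainty is:
Δf = ℏ/(2hτ) = 1/(4πτ)
Δf = 1/(4π × 7.072e-09 s)
Δf = 1.125e+07 Hz = 11.252 MHz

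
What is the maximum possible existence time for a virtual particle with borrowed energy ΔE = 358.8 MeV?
9.172 × 10^-25 s

Using the energy-time uncertainty principle:
ΔEΔt ≥ ℏ/2

For a virtual particle borrowing energy ΔE, the maximum lifetime is:
Δt_max = ℏ/(2ΔE)

Converting energy:
ΔE = 358.8 MeV = 5.749e-11 J

Δt_max = (1.055e-34 J·s) / (2 × 5.749e-11 J)
Δt_max = 9.172e-25 s = 9.172 × 10^-25 s

Virtual particles with higher borrowed energy exist for shorter times.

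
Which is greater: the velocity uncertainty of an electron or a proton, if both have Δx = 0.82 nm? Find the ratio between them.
The electron has the larger minimum velocity uncertainty, by a ratio of 1836.2.

For both particles, Δp_min = ℏ/(2Δx) = 6.430e-26 kg·m/s (same for both).

The velocity uncertainty is Δv = Δp/m:
- electron: Δv = 6.430e-26 / 9.109e-31 = 7.059e+04 m/s = 70.590 km/s
- proton: Δv = 6.430e-26 / 1.673e-27 = 3.844e+01 m/s = 38.445 m/s

Ratio: 7.059e+04 / 3.844e+01 = 1836.2

The lighter particle has larger velocity uncertainty because Δv ∝ 1/m.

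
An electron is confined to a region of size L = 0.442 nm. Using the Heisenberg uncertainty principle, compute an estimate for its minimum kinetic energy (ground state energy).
48.755 meV

Using the uncertainty principle to estimate ground state energy:

1. The position uncertainty is approximately the confinement size:
   Δx ≈ L = 4.420e-10 m

2. From ΔxΔp ≥ ℏ/2, the minimum momentum uncertainty is:
   Δp ≈ ℏ/(2L) = 1.193e-25 kg·m/s

3. The kinetic energy is approximately:
   KE ≈ (Δp)²/(2m) = (1.193e-25)²/(2 × 9.109e-31 kg)
   KE ≈ 7.811e-21 J = 48.755 meV

This is an order-of-magnitude estimate of the ground state energy.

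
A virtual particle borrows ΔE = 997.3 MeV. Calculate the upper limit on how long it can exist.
3.300 × 10^-25 s

Using the energy-time uncertainty principle:
ΔEΔt ≥ ℏ/2

For a virtual particle borrowing energy ΔE, the maximum lifetime is:
Δt_max = ℏ/(2ΔE)

Converting energy:
ΔE = 997.3 MeV = 1.598e-10 J

Δt_max = (1.055e-34 J·s) / (2 × 1.598e-10 J)
Δt_max = 3.300e-25 s = 3.300 × 10^-25 s

Virtual particles with higher borrowed energy exist for shorter times.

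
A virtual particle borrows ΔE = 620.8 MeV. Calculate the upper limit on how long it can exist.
5.301 × 10^-25 s

Using the energy-time uncertainty principle:
ΔEΔt ≥ ℏ/2

For a virtual particle borrowing energy ΔE, the maximum lifetime is:
Δt_max = ℏ/(2ΔE)

Converting energy:
ΔE = 620.8 MeV = 9.946e-11 J

Δt_max = (1.055e-34 J·s) / (2 × 9.946e-11 J)
Δt_max = 5.301e-25 s = 5.301 × 10^-25 s

Virtual particles with higher borrowed energy exist for shorter times.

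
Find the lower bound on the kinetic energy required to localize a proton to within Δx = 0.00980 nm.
54.013 meV

Localizing a particle requires giving it sufficient momentum uncertainty:

1. From uncertainty principle: Δp ≥ ℏ/(2Δx)
   Δp_min = (1.055e-34 J·s) / (2 × 9.800e-12 m)
   Δp_min = 5.380e-24 kg·m/s

2. This momentum uncertainty corresponds to kinetic energy:
   KE ≈ (Δp)²/(2m) = (5.380e-24)²/(2 × 1.673e-27 kg)
   KE = 8.654e-21 J = 54.013 meV

Tighter localization requires more energy.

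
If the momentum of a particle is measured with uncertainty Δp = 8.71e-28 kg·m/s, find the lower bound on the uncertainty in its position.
60.538 nm

Using the Heisenberg uncertainty principle:
ΔxΔp ≥ ℏ/2

The minimum uncertainty in position is:
Δx_min = ℏ/(2Δp)
Δx_min = (1.055e-34 J·s) / (2 × 8.710e-28 kg·m/s)
Δx_min = 6.054e-08 m = 60.538 nm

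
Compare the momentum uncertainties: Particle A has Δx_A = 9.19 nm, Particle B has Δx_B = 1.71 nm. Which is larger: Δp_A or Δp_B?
Particle B has the larger minimum momentum uncertainty, by a factor of 5.37.

For each particle, the minimum momentum uncertainty is Δp_min = ℏ/(2Δx):

Particle A: Δp_A = ℏ/(2×9.190e-09 m) = 5.738e-27 kg·m/s
Particle B: Δp_B = ℏ/(2×1.710e-09 m) = 3.084e-26 kg·m/s

Ratio: Δp_B/Δp_A = 5.37

Since Δp_min ∝ 1/Δx, the particle with smaller position uncertainty (B) has larger momentum uncertainty.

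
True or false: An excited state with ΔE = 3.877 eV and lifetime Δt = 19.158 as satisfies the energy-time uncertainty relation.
No, it violates the uncertainty relation.

Calculate the product ΔEΔt:
ΔE = 3.877 eV = 6.212e-19 J
ΔEΔt = (6.212e-19 J) × (1.916e-17 s)
ΔEΔt = 1.190e-35 J·s

Compare to the minimum allowed value ℏ/2:
ℏ/2 = 5.273e-35 J·s

Since ΔEΔt = 1.190e-35 J·s < 5.273e-35 J·s = ℏ/2,
this violates the uncertainty relation.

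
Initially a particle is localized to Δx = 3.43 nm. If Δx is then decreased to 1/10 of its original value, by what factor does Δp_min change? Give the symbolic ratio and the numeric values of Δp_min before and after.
Original Δp_min = 1.537 × 10^-26 kg·m/s; new Δp'_min = 1.537 × 10^-25 kg·m/s; ratio Δp'_min/Δp_min = 10.

From the uncertainty principle ΔxΔp ≥ ℏ/2, the minimum momentum uncertainty is Δp_min = ℏ/(2Δx).

Original (Δx = 3.43 nm = 3.430e-09 m):
Δp_min = (1.055e-34 J·s)/(2 × 3.430e-09 m) = 1.537e-26 kg·m/s

When Δx → (1/10)Δx:
Δp'_min = ℏ/(2 × (1/10)Δx) = 10 × ℏ/(2Δx) = 10 × Δp_min
Δp'_min = 10 × 1.537e-26 kg·m/s = 1.537e-25 kg·m/s

Since Δp_min ∝ 1/Δx, when Δx is decreased to 1/10 of its original value, Δp_min increases to 10 times its original value.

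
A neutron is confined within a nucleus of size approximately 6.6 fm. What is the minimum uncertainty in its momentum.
7.989 × 10^-21 kg·m/s

Using the Heisenberg uncertainty principle:
ΔxΔp ≥ ℏ/2

With Δx ≈ L = 6.600e-15 m (the confinement size):
Δp_min = ℏ/(2Δx)
Δp_min = (1.055e-34 J·s) / (2 × 6.600e-15 m)
Δp_min = 7.989e-21 kg·m/s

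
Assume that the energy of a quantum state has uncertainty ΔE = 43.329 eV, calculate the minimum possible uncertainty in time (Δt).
7.596 as

Using the energy-time uncertainty principle:
ΔEΔt ≥ ℏ/2

The minimum uncertainty in time is:
Δt_min = ℏ/(2ΔE)
Δt_min = (1.055e-34 J·s) / (2 × 6.942e-18 J)
Δt_min = 7.596e-18 s = 7.596 as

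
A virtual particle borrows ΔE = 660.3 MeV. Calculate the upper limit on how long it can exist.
4.984 × 10^-25 s

Using the energy-time uncertainty principle:
ΔEΔt ≥ ℏ/2

For a virtual particle borrowing energy ΔE, the maximum lifetime is:
Δt_max = ℏ/(2ΔE)

Converting energy:
ΔE = 660.3 MeV = 1.058e-10 J

Δt_max = (1.055e-34 J·s) / (2 × 1.058e-10 J)
Δt_max = 4.984e-25 s = 4.984 × 10^-25 s

Virtual particles with higher borrowed energy exist for shorter times.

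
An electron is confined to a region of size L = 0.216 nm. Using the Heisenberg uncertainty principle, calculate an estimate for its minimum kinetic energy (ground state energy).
204.153 meV

Using the uncertainty principle to estimate ground state energy:

1. The position uncertainty is approximately the confinement size:
   Δx ≈ L = 2.160e-10 m

2. From ΔxΔp ≥ ℏ/2, the minimum momentum uncertainty is:
   Δp ≈ ℏ/(2L) = 2.441e-25 kg·m/s

3. The kinetic energy is approximately:
   KE ≈ (Δp)²/(2m) = (2.441e-25)²/(2 × 9.109e-31 kg)
   KE ≈ 3.271e-20 J = 204.153 meV

This is an order-of-magnitude estimate of the ground state energy.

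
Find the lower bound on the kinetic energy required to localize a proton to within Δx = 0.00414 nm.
302.659 meV

Localizing a particle requires giving it sufficient momentum uncertainty:

1. From uncertainty principle: Δp ≥ ℏ/(2Δx)
   Δp_min = (1.055e-34 J·s) / (2 × 4.140e-12 m)
   Δp_min = 1.274e-23 kg·m/s

2. This momentum uncertainty corresponds to kinetic energy:
   KE ≈ (Δp)²/(2m) = (1.274e-23)²/(2 × 1.673e-27 kg)
   KE = 4.849e-20 J = 302.659 meV

Tighter localization requires more energy.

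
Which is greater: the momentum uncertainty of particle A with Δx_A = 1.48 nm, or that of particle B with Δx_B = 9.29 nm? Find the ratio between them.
Particle A has the larger minimum momentum uncertainty, by a factor of 6.28.

For each particle, the minimum momentum uncertainty is Δp_min = ℏ/(2Δx):

Particle A: Δp_A = ℏ/(2×1.480e-09 m) = 3.563e-26 kg·m/s
Particle B: Δp_B = ℏ/(2×9.290e-09 m) = 5.676e-27 kg·m/s

Ratio: Δp_A/Δp_B = 6.28

Since Δp_min ∝ 1/Δx, the particle with smaller position uncertainty (A) has larger momentum uncertainty.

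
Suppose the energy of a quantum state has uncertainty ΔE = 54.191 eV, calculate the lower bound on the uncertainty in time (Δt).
6.073 as

Using the energy-time uncertainty principle:
ΔEΔt ≥ ℏ/2

The minimum uncertainty in time is:
Δt_min = ℏ/(2ΔE)
Δt_min = (1.055e-34 J·s) / (2 × 8.682e-18 J)
Δt_min = 6.073e-18 s = 6.073 as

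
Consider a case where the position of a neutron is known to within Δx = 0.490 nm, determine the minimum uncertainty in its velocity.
64.247 m/s

Using the Heisenberg uncertainty principle and Δp = mΔv:
ΔxΔp ≥ ℏ/2
Δx(mΔv) ≥ ℏ/2

The minimum uncertainty in velocity is:
Δv_min = ℏ/(2mΔx)
Δv_min = (1.055e-34 J·s) / (2 × 1.675e-27 kg × 4.900e-10 m)
Δv_min = 6.425e+01 m/s = 64.247 m/s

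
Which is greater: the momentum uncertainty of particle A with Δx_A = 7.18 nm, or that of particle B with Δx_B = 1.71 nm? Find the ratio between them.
Particle B has the larger minimum momentum uncertainty, by a factor of 4.20.

For each particle, the minimum momentum uncertainty is Δp_min = ℏ/(2Δx):

Particle A: Δp_A = ℏ/(2×7.180e-09 m) = 7.344e-27 kg·m/s
Particle B: Δp_B = ℏ/(2×1.710e-09 m) = 3.084e-26 kg·m/s

Ratio: Δp_B/Δp_A = 4.20

Since Δp_min ∝ 1/Δx, the particle with smaller position uncertainty (B) has larger momentum uncertainty.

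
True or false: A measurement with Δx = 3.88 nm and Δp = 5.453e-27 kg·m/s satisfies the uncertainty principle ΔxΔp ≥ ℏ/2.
No, it violates the uncertainty principle (impossible measurement).

Calculate the product ΔxΔp:
ΔxΔp = (3.880e-09 m) × (5.453e-27 kg·m/s)
ΔxΔp = 2.116e-35 J·s

Compare to the minimum allowed value ℏ/2:
ℏ/2 = 5.273e-35 J·s

Since ΔxΔp = 2.116e-35 J·s < 5.273e-35 J·s = ℏ/2,
the measurement violates the uncertainty principle.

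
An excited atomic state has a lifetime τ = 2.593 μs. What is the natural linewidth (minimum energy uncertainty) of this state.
126.921 peV

Using the energy-time uncertainty principle:
ΔEΔt ≥ ℏ/2

The lifetime τ represents the time uncertainty Δt.
The natural linewidth (minimum energy uncertainty) is:

ΔE = ℏ/(2τ)
ΔE = (1.055e-34 J·s) / (2 × 2.593e-06 s)
ΔE = 2.033e-29 J = 126.921 peV

This natural linewidth limits the precision of spectroscopic measurements.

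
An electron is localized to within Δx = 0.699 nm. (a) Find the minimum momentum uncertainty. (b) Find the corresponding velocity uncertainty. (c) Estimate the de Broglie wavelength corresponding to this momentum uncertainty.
(a) Δp_min = 7.543 × 10^-26 kg·m/s
(b) Δv_min = 82.809 km/s
(c) λ_dB = 8.784 nm

Step-by-step:

(a) From the uncertainty principle:
Δp_min = ℏ/(2Δx) = (1.055e-34 J·s)/(2 × 6.990e-10 m) = 7.543e-26 kg·m/s

(b) The velocity uncertainty:
Δv = Δp/m = (7.543e-26 kg·m/s)/(9.109e-31 kg) = 8.281e+04 m/s = 82.809 km/s

(c) The de Broglie wavelength for this momentum:
λ = h/p = (6.626e-34 J·s)/(7.543e-26 kg·m/s) = 8.784e-09 m = 8.784 nm

Note: The de Broglie wavelength is comparable to the localization size, as expected from wave-particle duality.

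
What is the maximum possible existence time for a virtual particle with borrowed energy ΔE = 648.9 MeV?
5.072 × 10^-25 s

Using the energy-time uncertainty principle:
ΔEΔt ≥ ℏ/2

For a virtual particle borrowing energy ΔE, the maximum lifetime is:
Δt_max = ℏ/(2ΔE)

Converting energy:
ΔE = 648.9 MeV = 1.040e-10 J

Δt_max = (1.055e-34 J·s) / (2 × 1.040e-10 J)
Δt_max = 5.072e-25 s = 5.072 × 10^-25 s

Virtual particles with higher borrowed energy exist for shorter times.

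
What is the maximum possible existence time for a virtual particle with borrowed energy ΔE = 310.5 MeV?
1.060 ys

Using the energy-time uncertainty principle:
ΔEΔt ≥ ℏ/2

For a virtual particle borrowing energy ΔE, the maximum lifetime is:
Δt_max = ℏ/(2ΔE)

Converting energy:
ΔE = 310.5 MeV = 4.975e-11 J

Δt_max = (1.055e-34 J·s) / (2 × 4.975e-11 J)
Δt_max = 1.060e-24 s = 1.060 ys

Virtual particles with higher borrowed energy exist for shorter times.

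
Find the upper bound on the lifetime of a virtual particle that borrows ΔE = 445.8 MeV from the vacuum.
7.382 × 10^-25 s

Using the energy-time uncertainty principle:
ΔEΔt ≥ ℏ/2

For a virtual particle borrowing energy ΔE, the maximum lifetime is:
Δt_max = ℏ/(2ΔE)

Converting energy:
ΔE = 445.8 MeV = 7.143e-11 J

Δt_max = (1.055e-34 J·s) / (2 × 7.143e-11 J)
Δt_max = 7.382e-25 s = 7.382 × 10^-25 s

Virtual particles with higher borrowed energy exist for shorter times.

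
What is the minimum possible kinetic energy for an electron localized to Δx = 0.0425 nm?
5.273 eV

Localizing a particle requires giving it sufficient momentum uncertainty:

1. From uncertainty principle: Δp ≥ ℏ/(2Δx)
   Δp_min = (1.055e-34 J·s) / (2 × 4.250e-11 m)
   Δp_min = 1.241e-24 kg·m/s

2. This momentum uncertainty corresponds to kinetic energy:
   KE ≈ (Δp)²/(2m) = (1.241e-24)²/(2 × 9.109e-31 kg)
   KE = 8.449e-19 J = 5.273 eV

Tighter localization requires more energy.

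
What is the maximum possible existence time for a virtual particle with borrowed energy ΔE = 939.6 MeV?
3.503 × 10^-25 s

Using the energy-time uncertainty principle:
ΔEΔt ≥ ℏ/2

For a virtual particle borrowing energy ΔE, the maximum lifetime is:
Δt_max = ℏ/(2ΔE)

Converting energy:
ΔE = 939.6 MeV = 1.505e-10 J

Δt_max = (1.055e-34 J·s) / (2 × 1.505e-10 J)
Δt_max = 3.503e-25 s = 3.503 × 10^-25 s

Virtual particles with higher borrowed energy exist for shorter times.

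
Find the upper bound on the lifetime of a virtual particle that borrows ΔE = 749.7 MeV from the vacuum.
4.390 × 10^-25 s

Using the energy-time uncertainty principle:
ΔEΔt ≥ ℏ/2

For a virtual particle borrowing energy ΔE, the maximum lifetime is:
Δt_max = ℏ/(2ΔE)

Converting energy:
ΔE = 749.7 MeV = 1.201e-10 J

Δt_max = (1.055e-34 J·s) / (2 × 1.201e-10 J)
Δt_max = 4.390e-25 s = 4.390 × 10^-25 s

Virtual particles with higher borrowed energy exist for shorter times.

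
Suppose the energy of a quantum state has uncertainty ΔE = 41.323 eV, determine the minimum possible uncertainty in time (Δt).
7.964 as

Using the energy-time uncertainty principle:
ΔEΔt ≥ ℏ/2

The minimum uncertainty in time is:
Δt_min = ℏ/(2ΔE)
Δt_min = (1.055e-34 J·s) / (2 × 6.621e-18 J)
Δt_min = 7.964e-18 s = 7.964 as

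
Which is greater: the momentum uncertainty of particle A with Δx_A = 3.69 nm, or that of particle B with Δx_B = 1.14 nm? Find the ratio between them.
Particle B has the larger minimum momentum uncertainty, by a factor of 3.24.

For each particle, the minimum momentum uncertainty is Δp_min = ℏ/(2Δx):

Particle A: Δp_A = ℏ/(2×3.690e-09 m) = 1.429e-26 kg·m/s
Particle B: Δp_B = ℏ/(2×1.140e-09 m) = 4.625e-26 kg·m/s

Ratio: Δp_B/Δp_A = 3.24

Since Δp_min ∝ 1/Δx, the particle with smaller position uncertainty (B) has larger momentum uncertainty.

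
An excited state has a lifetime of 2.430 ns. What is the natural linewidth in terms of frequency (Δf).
32.748 MHz

Using the energy-time uncertainty principle and E = hf:
ΔEΔt ≥ ℏ/2
hΔf·Δt ≥ ℏ/2

The minimum frequency uncertainty is:
Δf = ℏ/(2hτ) = 1/(4πτ)
Δf = 1/(4π × 2.430e-09 s)
Δf = 3.275e+07 Hz = 32.748 MHz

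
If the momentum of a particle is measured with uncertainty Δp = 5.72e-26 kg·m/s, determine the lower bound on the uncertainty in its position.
921.829 pm

Using the Heisenberg uncertainty principle:
ΔxΔp ≥ ℏ/2

The minimum uncertainty in position is:
Δx_min = ℏ/(2Δp)
Δx_min = (1.055e-34 J·s) / (2 × 5.720e-26 kg·m/s)
Δx_min = 9.218e-10 m = 921.829 pm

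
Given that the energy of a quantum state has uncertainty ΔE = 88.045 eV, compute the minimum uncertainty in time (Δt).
3.738 as

Using the energy-time uncertainty principle:
ΔEΔt ≥ ℏ/2

The minimum uncertainty in time is:
Δt_min = ℏ/(2ΔE)
Δt_min = (1.055e-34 J·s) / (2 × 1.411e-17 J)
Δt_min = 3.738e-18 s = 3.738 as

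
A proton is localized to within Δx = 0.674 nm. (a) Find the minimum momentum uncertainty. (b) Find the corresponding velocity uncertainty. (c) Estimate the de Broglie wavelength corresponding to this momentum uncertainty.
(a) Δp_min = 7.823 × 10^-26 kg·m/s
(b) Δv_min = 46.772 m/s
(c) λ_dB = 8.470 nm

Step-by-step:

(a) From the uncertainty principle:
Δp_min = ℏ/(2Δx) = (1.055e-34 J·s)/(2 × 6.740e-10 m) = 7.823e-26 kg·m/s

(b) The velocity uncertainty:
Δv = Δp/m = (7.823e-26 kg·m/s)/(1.673e-27 kg) = 4.677e+01 m/s = 46.772 m/s

(c) The de Broglie wavelength for this momentum:
λ = h/p = (6.626e-34 J·s)/(7.823e-26 kg·m/s) = 8.470e-09 m = 8.470 nm

Note: The de Broglie wavelength is comparable to the localization size, as expected from wave-particle duality.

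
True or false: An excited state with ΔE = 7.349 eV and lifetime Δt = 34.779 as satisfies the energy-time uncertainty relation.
No, it violates the uncertainty relation.

Calculate the product ΔEΔt:
ΔE = 7.349 eV = 1.177e-18 J
ΔEΔt = (1.177e-18 J) × (3.478e-17 s)
ΔEΔt = 4.095e-35 J·s

Compare to the minimum allowed value ℏ/2:
ℏ/2 = 5.273e-35 J·s

Since ΔEΔt = 4.095e-35 J·s < 5.273e-35 J·s = ℏ/2,
this violates the uncertainty relation.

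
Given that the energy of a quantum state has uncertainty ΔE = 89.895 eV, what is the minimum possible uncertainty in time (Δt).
3.661 as

Using the energy-time uncertainty principle:
ΔEΔt ≥ ℏ/2

The minimum uncertainty in time is:
Δt_min = ℏ/(2ΔE)
Δt_min = (1.055e-34 J·s) / (2 × 1.440e-17 J)
Δt_min = 3.661e-18 s = 3.661 as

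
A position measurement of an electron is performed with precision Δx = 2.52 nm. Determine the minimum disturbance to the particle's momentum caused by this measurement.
2.092 × 10^-26 kg·m/s

The uncertainty principle implies that measuring position disturbs momentum:
ΔxΔp ≥ ℏ/2

When we measure position with precision Δx, we necessarily introduce a momentum uncertainty:
Δp ≥ ℏ/(2Δx)
Δp_min = (1.055e-34 J·s) / (2 × 2.520e-09 m)
Δp_min = 2.092e-26 kg·m/s

The more precisely we measure position, the greater the momentum disturbance.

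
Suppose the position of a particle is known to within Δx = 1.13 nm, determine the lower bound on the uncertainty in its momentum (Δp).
4.666 × 10^-26 kg·m/s

Using the Heisenberg uncertainty principle:
ΔxΔp ≥ ℏ/2

The minimum uncertainty in momentum is:
Δp_min = ℏ/(2Δx)
Δp_min = (1.055e-34 J·s) / (2 × 1.130e-09 m)
Δp_min = 4.666e-26 kg·m/s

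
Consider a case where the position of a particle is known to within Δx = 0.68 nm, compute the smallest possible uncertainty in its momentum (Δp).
7.754 × 10^-26 kg·m/s

Using the Heisenberg uncertainty principle:
ΔxΔp ≥ ℏ/2

The minimum uncertainty in momentum is:
Δp_min = ℏ/(2Δx)
Δp_min = (1.055e-34 J·s) / (2 × 6.800e-10 m)
Δp_min = 7.754e-26 kg·m/s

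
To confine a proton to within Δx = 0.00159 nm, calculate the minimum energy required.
2.052 eV

Localizing a particle requires giving it sufficient momentum uncertainty:

1. From uncertainty principle: Δp ≥ ℏ/(2Δx)
   Δp_min = (1.055e-34 J·s) / (2 × 1.590e-12 m)
   Δp_min = 3.316e-23 kg·m/s

2. This momentum uncertainty corresponds to kinetic energy:
   KE ≈ (Δp)²/(2m) = (3.316e-23)²/(2 × 1.673e-27 kg)
   KE = 3.288e-19 J = 2.052 eV

Tighter localization requires more energy.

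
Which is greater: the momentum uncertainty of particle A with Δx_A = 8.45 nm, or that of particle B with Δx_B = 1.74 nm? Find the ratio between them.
Particle B has the larger minimum momentum uncertainty, by a factor of 4.86.

For each particle, the minimum momentum uncertainty is Δp_min = ℏ/(2Δx):

Particle A: Δp_A = ℏ/(2×8.450e-09 m) = 6.240e-27 kg·m/s
Particle B: Δp_B = ℏ/(2×1.740e-09 m) = 3.030e-26 kg·m/s

Ratio: Δp_B/Δp_A = 4.86

Since Δp_min ∝ 1/Δx, the particle with smaller position uncertainty (B) has larger momentum uncertainty.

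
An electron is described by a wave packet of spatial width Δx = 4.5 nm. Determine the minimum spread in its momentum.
1.172 × 10^-26 kg·m/s

For a wave packet, the spatial width Δx and momentum spread Δp are related by the uncertainty principle:
ΔxΔp ≥ ℏ/2

The minimum momentum spread is:
Δp_min = ℏ/(2Δx)
Δp_min = (1.055e-34 J·s) / (2 × 4.500e-09 m)
Δp_min = 1.172e-26 kg·m/s

A wave packet cannot have both a well-defined position and well-defined momentum.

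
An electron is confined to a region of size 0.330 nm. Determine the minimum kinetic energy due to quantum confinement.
87.465 meV

Using the uncertainty principle:

1. Position uncertainty: Δx ≈ 3.300e-10 m
2. Minimum momentum uncertainty: Δp = ℏ/(2Δx) = 1.598e-25 kg·m/s
3. Minimum kinetic energy:
   KE = (Δp)²/(2m) = (1.598e-25)²/(2 × 9.109e-31 kg)
   KE = 1.401e-20 J = 87.465 meV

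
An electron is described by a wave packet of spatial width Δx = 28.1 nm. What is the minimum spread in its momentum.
1.876 × 10^-27 kg·m/s

For a wave packet, the spatial width Δx and momentum spread Δp are related by the uncertainty principle:
ΔxΔp ≥ ℏ/2

The minimum momentum spread is:
Δp_min = ℏ/(2Δx)
Δp_min = (1.055e-34 J·s) / (2 × 2.810e-08 m)
Δp_min = 1.876e-27 kg·m/s

A wave packet cannot have both a well-defined position and well-defined momentum.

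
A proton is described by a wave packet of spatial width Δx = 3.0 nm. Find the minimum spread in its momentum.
1.758 × 10^-26 kg·m/s

For a wave packet, the spatial width Δx and momentum spread Δp are related by the uncertainty principle:
ΔxΔp ≥ ℏ/2

The minimum momentum spread is:
Δp_min = ℏ/(2Δx)
Δp_min = (1.055e-34 J·s) / (2 × 3.000e-09 m)
Δp_min = 1.758e-26 kg·m/s

A wave packet cannot have both a well-defined position and well-defined momentum.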